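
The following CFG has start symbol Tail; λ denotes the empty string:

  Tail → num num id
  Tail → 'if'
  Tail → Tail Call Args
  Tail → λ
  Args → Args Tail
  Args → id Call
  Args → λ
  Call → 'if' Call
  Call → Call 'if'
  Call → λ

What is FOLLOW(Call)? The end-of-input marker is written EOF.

In Tail → Tail Call Args: add FIRST(Args)\{λ} = { 'if', id, num }.
  Since Args is nullable, also add FOLLOW(Tail) = { EOF, 'if', id, num }.
In Args → id Call: Call is at the end, add FOLLOW(Args) = { EOF, 'if', id, num }.
In Call → 'if' Call: Call is at the end, add FOLLOW(Call) = { EOF, 'if', id, num }.
In Call → Call 'if': add FIRST('if') = { 'if' }.
Union: FOLLOW(Call) = { EOF, 'if', id, num }.

{ EOF, 'if', id, num }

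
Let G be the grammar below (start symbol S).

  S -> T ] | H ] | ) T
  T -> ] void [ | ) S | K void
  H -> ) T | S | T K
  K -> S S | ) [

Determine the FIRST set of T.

T -> ] void [ contributes {]}.
T -> ) S contributes {)}.
From T -> K void: add FIRST(K) = { ), ] }.
Union: FIRST(T) = { ), ] }.

{ ), ] }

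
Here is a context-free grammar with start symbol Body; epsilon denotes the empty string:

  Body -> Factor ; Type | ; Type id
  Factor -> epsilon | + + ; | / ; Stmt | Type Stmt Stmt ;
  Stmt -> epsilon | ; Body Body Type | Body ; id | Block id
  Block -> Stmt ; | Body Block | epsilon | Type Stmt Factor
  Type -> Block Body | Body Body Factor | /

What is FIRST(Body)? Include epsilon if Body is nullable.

From Body -> Factor ; Type: Factor nullable, take FIRST(Factor) ∪ {;} = { +, /, ;, id }.
Body -> ; Type id contributes {;}.
Union: FIRST(Body) = { +, /, ;, id }.

{ +, /, ;, id }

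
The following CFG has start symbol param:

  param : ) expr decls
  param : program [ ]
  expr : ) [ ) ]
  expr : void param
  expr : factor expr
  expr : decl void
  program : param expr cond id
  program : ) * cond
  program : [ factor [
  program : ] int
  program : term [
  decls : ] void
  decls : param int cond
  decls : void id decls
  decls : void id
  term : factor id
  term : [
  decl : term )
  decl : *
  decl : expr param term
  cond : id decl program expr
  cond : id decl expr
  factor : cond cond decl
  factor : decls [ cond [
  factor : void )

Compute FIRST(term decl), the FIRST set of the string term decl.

Add FIRST(term) = { ), [, ], id, void }; term is not nullable, stop.

{ ), [, ], id, void }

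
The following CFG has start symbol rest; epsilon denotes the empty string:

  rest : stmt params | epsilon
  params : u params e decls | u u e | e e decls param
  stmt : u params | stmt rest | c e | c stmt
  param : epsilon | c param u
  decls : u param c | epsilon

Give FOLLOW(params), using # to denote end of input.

In rest : stmt params: params is at the end, add FOLLOW(rest) = { #, c, e, u }.
In params : u params e decls: add FIRST(e decls) = { e }.
In stmt : u params: params is at the end, add FOLLOW(stmt) = { c, e, u }.
Union: FOLLOW(params) = { #, c, e, u }.

{ #, c, e, u }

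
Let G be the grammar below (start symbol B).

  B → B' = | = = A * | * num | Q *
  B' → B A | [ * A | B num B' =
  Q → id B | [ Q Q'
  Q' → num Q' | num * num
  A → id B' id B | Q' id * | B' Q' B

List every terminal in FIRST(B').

{ *, =, [, id }

From B' → B A: add FIRST(B) = { *, =, [, id }.
B' → [ * A contributes {[}.
From B' → B num B' =: add FIRST(B) = { *, =, [, id }.
Union: FIRST(B') = { *, =, [, id }.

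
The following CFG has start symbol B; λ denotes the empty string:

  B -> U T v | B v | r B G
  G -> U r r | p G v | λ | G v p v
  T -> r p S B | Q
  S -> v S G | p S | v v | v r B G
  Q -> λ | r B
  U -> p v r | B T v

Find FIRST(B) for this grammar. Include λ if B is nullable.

From B -> U T v: add FIRST(U) = { p, r }.
From B -> B v: add FIRST(B) = { p, r }.
B -> r B G contributes {r}.
Union: FIRST(B) = { p, r }.

{ p, r }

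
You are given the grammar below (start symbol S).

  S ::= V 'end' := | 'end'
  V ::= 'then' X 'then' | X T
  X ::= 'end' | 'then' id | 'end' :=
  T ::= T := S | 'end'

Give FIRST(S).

{ 'end', 'then' }

From S ::= V 'end' :=: add FIRST(V) = { 'end', 'then' }.
S ::= 'end' contributes {'end'}.
Union: FIRST(S) = { 'end', 'then' }.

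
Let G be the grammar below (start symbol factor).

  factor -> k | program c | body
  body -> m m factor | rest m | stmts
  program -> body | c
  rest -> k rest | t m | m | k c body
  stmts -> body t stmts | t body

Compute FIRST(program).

From program -> body: add FIRST(body) = { k, m, t }.
program -> c contributes {c}.
Union: FIRST(program) = { c, k, m, t }.

{ c, k, m, t }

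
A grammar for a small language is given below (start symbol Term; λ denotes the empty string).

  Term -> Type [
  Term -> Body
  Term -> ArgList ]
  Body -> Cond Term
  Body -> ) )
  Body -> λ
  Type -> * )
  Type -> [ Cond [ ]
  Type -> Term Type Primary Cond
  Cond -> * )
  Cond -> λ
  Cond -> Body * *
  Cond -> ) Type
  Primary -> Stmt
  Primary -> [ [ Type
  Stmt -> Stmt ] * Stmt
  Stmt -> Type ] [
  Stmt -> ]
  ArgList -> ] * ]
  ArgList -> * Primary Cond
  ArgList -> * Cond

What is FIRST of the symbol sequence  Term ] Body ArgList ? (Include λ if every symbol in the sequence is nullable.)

{ ), *, [, ] }

Add FIRST(Term)\{λ} = { ), *, [, ] }; Term is nullable, continue.
] is a terminal; add {]} and stop.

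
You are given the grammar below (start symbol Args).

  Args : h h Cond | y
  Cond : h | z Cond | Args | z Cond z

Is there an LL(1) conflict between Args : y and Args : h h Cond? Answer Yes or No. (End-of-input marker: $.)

FIRST(y) = { y } and FIRST(h h Cond) = { h }.
The FIRST sets are disjoint and neither alternative is nullable — no conflict.

No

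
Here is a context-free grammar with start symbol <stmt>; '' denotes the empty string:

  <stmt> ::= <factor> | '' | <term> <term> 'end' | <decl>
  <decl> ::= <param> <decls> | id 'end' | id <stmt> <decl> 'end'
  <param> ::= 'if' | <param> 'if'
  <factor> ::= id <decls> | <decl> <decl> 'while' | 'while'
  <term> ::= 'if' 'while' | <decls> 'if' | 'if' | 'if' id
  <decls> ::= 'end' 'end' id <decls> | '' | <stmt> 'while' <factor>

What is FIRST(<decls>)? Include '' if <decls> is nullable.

{ 'end', 'if', 'while', id, '' }

<decls> ::= 'end' 'end' id <decls> contributes {'end'}.
<decls> ::= '' contributes ''.
From <decls> ::= <stmt> 'while' <factor>: <stmt> nullable, take FIRST(<stmt>) ∪ {'while'} = { 'end', 'if', 'while', id }.
Union: FIRST(<decls>) = { 'end', 'if', 'while', id, '' }.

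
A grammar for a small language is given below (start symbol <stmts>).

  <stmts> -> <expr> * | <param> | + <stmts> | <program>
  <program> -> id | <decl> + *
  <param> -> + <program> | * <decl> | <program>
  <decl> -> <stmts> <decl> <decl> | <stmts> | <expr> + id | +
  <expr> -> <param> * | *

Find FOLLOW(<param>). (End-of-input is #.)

In <stmts> -> <param>: <param> is at the end, add FOLLOW(<stmts>) = { #, *, +, id }.
In <expr> -> <param> *: add FIRST(*) = { * }.
Union: FOLLOW(<param>) = { #, *, +, id }.

{ #, *, +, id }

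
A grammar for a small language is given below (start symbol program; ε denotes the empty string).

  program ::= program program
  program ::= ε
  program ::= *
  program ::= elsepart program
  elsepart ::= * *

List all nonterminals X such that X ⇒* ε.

Directly nullable (have an ε-production): program.
No other nonterminal has a production whose RHS symbols are all nullable.

{ program }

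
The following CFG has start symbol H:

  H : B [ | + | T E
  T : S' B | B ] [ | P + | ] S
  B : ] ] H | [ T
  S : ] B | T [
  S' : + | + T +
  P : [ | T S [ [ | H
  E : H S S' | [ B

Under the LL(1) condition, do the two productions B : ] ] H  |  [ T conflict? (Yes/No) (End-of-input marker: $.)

FIRST(] ] H) = { ] } and FIRST([ T) = { [ }.
The FIRST sets are disjoint and neither alternative is nullable — no conflict.

No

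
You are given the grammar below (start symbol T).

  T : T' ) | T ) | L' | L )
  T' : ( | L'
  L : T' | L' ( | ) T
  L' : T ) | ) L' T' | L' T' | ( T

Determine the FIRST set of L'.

From L' : T ): add FIRST(T) = { (, ) }.
L' : ) L' T' contributes {)}.
From L' : L' T': add FIRST(L') = { (, ) }.
L' : ( T contributes {(}.
Union: FIRST(L') = { (, ) }.

{ (, ) }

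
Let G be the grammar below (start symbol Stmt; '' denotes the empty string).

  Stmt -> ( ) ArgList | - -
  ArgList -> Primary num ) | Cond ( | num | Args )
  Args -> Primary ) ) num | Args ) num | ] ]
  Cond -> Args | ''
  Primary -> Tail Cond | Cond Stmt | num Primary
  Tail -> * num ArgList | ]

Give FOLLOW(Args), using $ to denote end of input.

In ArgList -> Args ): add FIRST()) = { ) }.
In Args -> Args ) num: add FIRST() num) = { ) }.
In Cond -> Args: Args is at the end, add FOLLOW(Cond) = { (, ), -, num }.
Union: FOLLOW(Args) = { (, ), -, num }.

{ (, ), -, num }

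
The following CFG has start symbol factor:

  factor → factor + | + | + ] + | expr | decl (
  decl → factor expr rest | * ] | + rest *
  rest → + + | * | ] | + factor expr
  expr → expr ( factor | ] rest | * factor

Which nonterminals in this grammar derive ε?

{ } (none)

No nonterminal has an empty production or an RHS whose symbols are all nullable.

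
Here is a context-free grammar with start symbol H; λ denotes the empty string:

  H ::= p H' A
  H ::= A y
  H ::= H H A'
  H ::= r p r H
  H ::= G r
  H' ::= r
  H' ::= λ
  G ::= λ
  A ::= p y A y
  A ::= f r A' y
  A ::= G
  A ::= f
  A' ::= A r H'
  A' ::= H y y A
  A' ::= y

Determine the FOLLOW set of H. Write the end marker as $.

H is the start symbol, so $ ∈ FOLLOW(H).
In H ::= H H A': add FIRST(H A') = { f, p, r, y }.
In H ::= H H A': add FIRST(A') = { f, p, r, y }.
In H ::= r p r H: H is at the end, add FOLLOW(H) = { $, f, p, r, y }.
In A' ::= H y y A: add FIRST(y y A) = { y }.
Union: FOLLOW(H) = { $, f, p, r, y }.

{ $, f, p, r, y }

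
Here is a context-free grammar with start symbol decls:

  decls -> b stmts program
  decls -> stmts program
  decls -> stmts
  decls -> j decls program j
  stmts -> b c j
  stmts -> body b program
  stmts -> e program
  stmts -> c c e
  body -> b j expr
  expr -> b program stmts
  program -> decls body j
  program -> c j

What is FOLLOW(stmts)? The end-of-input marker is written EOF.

{ EOF, b, c, e, j }

In decls -> b stmts program: add FIRST(program) = { b, c, e, j }.
In decls -> stmts program: add FIRST(program) = { b, c, e, j }.
In decls -> stmts: stmts is at the end, add FOLLOW(decls) = { EOF, b, c, e, j }.
In expr -> b program stmts: stmts is at the end, add FOLLOW(expr) = { b, j }.
Union: FOLLOW(stmts) = { EOF, b, c, e, j }.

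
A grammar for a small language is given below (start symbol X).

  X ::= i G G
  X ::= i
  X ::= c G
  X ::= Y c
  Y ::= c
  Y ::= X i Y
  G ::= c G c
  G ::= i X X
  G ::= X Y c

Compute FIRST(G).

G ::= c G c contributes {c}.
G ::= i X X contributes {i}.
From G ::= X Y c: add FIRST(X) = { c, i }.
Union: FIRST(G) = { c, i }.

{ c, i }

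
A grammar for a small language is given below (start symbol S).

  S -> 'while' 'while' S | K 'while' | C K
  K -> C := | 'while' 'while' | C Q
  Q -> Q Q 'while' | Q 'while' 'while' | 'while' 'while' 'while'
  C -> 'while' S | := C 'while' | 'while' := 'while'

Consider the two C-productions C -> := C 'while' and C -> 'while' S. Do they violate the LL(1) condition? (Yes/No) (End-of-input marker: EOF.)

FIRST(:= C 'while') = { := } and FIRST('while' S) = { 'while' }.
The FIRST sets are disjoint and neither alternative is nullable — no conflict.

No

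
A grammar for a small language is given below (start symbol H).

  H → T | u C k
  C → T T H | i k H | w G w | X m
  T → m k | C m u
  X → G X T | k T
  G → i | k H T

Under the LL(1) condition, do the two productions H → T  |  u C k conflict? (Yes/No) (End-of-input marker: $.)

No

FIRST(T) = { i, k, m, w } and FIRST(u C k) = { u }.
The FIRST sets are disjoint and neither alternative is nullable — no conflict.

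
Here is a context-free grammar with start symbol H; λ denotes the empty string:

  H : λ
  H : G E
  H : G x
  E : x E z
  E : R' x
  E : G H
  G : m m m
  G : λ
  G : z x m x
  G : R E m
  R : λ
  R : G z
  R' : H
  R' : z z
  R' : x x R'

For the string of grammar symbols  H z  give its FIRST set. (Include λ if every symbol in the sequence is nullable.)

{ m, x, z }

Add FIRST(H)\{λ} = { m, x, z }; H is nullable, continue.
z is a terminal; add {z} and stop.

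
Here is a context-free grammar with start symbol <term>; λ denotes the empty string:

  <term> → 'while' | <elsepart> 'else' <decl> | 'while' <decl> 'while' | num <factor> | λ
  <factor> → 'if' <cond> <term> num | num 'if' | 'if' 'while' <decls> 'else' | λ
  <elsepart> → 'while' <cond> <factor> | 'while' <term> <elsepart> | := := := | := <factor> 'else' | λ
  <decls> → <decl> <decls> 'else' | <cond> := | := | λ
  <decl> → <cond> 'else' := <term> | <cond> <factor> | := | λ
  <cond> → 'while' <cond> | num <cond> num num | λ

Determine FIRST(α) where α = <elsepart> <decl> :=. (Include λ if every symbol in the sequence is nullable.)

{ 'else', 'if', 'while', :=, num }

Add FIRST(<elsepart>)\{λ} = { 'while', := }; <elsepart> is nullable, continue.
Add FIRST(<decl>)\{λ} = { 'else', 'if', 'while', :=, num }; <decl> is nullable, continue.
:= is a terminal; add {:=} and stop.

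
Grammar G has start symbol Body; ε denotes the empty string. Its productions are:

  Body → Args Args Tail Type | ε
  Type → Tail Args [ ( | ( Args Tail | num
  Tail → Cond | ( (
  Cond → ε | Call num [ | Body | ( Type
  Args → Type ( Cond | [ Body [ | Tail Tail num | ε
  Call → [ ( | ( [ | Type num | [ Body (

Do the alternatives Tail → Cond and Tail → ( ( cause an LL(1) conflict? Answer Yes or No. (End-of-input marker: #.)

FIRST(Cond) = { (, [, num, ε } and FIRST(( () = { ( }.
Both contain (, so the two alternatives are not disjoint — LL(1) conflict.

Yes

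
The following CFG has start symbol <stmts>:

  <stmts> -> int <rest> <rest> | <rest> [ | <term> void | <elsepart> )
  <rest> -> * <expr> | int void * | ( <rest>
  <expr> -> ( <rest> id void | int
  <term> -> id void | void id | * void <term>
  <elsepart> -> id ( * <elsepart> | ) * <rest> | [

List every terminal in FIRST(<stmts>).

{ (, ), *, [, id, int, void }

<stmts> -> int <rest> <rest> contributes {int}.
From <stmts> -> <rest> [: add FIRST(<rest>) = { (, *, int }.
From <stmts> -> <term> void: add FIRST(<term>) = { *, id, void }.
From <stmts> -> <elsepart> ): add FIRST(<elsepart>) = { ), [, id }.
Union: FIRST(<stmts>) = { (, ), *, [, id, int, void }.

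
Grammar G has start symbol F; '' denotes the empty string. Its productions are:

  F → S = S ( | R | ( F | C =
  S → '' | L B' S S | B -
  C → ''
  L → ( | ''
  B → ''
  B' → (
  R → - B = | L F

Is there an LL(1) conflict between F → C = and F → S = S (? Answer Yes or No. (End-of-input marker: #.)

Yes

FIRST(C =) = { = } and FIRST(S = S () = { (, -, = }.
Both contain =, so the two alternatives are not disjoint — LL(1) conflict.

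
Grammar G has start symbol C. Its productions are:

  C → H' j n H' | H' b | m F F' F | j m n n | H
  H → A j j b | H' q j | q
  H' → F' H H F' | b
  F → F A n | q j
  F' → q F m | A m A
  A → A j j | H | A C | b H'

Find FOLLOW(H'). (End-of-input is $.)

In C → H' j n H': add FIRST(j n H') = { j }.
In C → H' j n H': H' is at the end, add FOLLOW(C) = { $, b, j, m, n, q }.
In C → H' b: add FIRST(b) = { b }.
In H → H' q j: add FIRST(q j) = { q }.
In A → b H': H' is at the end, add FOLLOW(A) = { $, b, j, m, n, q }.
Union: FOLLOW(H') = { $, b, j, m, n, q }.

{ $, b, j, m, n, q }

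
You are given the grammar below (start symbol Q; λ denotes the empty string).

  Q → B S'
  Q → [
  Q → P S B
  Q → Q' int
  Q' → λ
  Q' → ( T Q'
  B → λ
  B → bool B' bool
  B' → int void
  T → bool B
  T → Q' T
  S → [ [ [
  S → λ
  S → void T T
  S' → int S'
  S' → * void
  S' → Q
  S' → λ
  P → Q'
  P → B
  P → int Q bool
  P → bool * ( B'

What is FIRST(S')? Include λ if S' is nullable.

{ (, *, [, bool, int, void, λ }

S' → int S' contributes {int}.
S' → * void contributes {*}.
From S' → Q: add FIRST(Q) = { (, *, [, bool, int, void, λ } (including λ since Q is nullable).
S' → λ contributes λ.
Union: FIRST(S') = { (, *, [, bool, int, void, λ }.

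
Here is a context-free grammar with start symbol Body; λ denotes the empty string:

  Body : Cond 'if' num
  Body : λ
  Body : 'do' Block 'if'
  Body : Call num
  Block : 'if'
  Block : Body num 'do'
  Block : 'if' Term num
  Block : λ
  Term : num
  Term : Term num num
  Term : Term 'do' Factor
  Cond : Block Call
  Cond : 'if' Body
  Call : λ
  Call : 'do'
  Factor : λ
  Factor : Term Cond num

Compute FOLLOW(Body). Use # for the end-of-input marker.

{ #, 'if', num }

Body is the start symbol, so # ∈ FOLLOW(Body).
In Block : Body num 'do': add FIRST(num 'do') = { num }.
In Cond : 'if' Body: Body is at the end, add FOLLOW(Cond) = { 'if', num }.
Union: FOLLOW(Body) = { #, 'if', num }.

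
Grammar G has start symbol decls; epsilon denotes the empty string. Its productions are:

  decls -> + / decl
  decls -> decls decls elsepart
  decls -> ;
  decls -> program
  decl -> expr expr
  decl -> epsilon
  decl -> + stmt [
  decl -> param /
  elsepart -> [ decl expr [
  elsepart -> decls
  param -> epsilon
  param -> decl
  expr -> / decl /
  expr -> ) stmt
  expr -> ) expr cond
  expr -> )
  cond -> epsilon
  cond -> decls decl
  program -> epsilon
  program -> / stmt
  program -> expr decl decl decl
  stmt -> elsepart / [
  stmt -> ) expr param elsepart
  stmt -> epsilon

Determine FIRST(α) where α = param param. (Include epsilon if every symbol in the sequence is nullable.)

Add FIRST(param)\{epsilon} = { ), +, / }; param is nullable, continue.
Add FIRST(param)\{epsilon} = { ), +, / }; param is nullable, continue.
Every symbol is nullable, so include epsilon.

{ ), +, /, epsilon }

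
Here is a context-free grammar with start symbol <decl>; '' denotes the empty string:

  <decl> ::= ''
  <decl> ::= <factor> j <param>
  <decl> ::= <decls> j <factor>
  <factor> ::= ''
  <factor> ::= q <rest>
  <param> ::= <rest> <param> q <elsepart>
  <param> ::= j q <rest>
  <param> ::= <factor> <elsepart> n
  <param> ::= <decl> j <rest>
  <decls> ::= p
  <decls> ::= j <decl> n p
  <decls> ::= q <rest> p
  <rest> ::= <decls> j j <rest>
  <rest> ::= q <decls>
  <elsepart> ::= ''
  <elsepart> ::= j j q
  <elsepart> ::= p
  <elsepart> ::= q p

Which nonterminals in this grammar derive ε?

{ <decl>, <elsepart>, <factor> }

Directly nullable (have an ''-production): <decl>, <factor>, <elsepart>.
No other nonterminal has a production whose RHS symbols are all nullable.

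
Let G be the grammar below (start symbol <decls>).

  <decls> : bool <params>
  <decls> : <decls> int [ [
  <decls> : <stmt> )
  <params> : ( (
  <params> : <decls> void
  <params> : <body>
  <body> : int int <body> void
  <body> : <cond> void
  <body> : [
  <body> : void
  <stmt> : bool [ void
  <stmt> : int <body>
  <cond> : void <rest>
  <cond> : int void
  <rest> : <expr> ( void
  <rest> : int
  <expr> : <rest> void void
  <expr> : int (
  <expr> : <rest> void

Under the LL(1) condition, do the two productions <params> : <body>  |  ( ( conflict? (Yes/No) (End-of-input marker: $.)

No

FIRST(<body>) = { [, int, void } and FIRST(( () = { ( }.
The FIRST sets are disjoint and neither alternative is nullable — no conflict.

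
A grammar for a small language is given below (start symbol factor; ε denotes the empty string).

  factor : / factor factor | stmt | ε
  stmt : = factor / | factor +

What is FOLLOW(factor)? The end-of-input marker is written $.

{ $, +, /, = }

factor is the start symbol, so $ ∈ FOLLOW(factor).
In factor : / factor factor: add FIRST(factor)\{ε} = { +, /, = }.
  Since factor is nullable, also add FOLLOW(factor) = { $, +, /, = }.
In factor : / factor factor: factor is at the end, add FOLLOW(factor) = { $, +, /, = }.
In stmt : = factor /: add FIRST(/) = { / }.
In stmt : factor +: add FIRST(+) = { + }.
Union: FOLLOW(factor) = { $, +, /, = }.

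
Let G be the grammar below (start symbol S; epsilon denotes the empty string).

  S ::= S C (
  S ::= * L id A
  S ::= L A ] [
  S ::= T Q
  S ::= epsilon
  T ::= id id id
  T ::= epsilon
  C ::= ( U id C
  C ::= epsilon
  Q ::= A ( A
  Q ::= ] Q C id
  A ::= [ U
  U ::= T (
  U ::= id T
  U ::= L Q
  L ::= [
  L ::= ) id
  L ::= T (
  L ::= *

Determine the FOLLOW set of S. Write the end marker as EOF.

S is the start symbol, so EOF ∈ FOLLOW(S).
In S ::= S C (: add FIRST(C () = { ( }.
Union: FOLLOW(S) = { EOF, ( }.

{ EOF, ( }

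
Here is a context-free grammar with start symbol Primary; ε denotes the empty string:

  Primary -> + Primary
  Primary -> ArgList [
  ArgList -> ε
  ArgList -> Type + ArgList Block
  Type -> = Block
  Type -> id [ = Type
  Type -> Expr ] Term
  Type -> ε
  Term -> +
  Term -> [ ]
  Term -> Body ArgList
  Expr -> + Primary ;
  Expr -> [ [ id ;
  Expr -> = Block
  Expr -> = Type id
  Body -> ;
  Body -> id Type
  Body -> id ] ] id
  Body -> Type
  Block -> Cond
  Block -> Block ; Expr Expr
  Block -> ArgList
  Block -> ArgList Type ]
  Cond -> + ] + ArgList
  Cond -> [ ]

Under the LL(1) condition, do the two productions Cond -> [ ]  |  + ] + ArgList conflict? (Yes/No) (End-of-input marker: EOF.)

No

FIRST([ ]) = { [ } and FIRST(+ ] + ArgList) = { + }.
The FIRST sets are disjoint and neither alternative is nullable — no conflict.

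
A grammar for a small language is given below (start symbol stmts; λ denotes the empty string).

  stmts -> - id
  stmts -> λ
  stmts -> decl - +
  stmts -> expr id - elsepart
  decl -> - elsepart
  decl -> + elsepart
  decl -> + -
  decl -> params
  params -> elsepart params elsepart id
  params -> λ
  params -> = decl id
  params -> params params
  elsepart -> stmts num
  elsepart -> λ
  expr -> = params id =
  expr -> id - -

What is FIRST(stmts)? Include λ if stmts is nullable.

{ +, -, =, id, num, λ }

stmts -> - id contributes {-}.
stmts -> λ contributes λ.
From stmts -> decl - +: decl nullable, take FIRST(decl) ∪ {-} = { +, -, =, id, num }.
From stmts -> expr id - elsepart: add FIRST(expr) = { =, id }.
Union: FIRST(stmts) = { +, -, =, id, num, λ }.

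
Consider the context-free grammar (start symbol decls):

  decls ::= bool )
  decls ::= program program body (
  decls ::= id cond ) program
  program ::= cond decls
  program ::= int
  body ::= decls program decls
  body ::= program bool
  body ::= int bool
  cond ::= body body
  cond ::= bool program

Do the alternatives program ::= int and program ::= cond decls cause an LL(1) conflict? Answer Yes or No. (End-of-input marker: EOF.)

FIRST(int) = { int } and FIRST(cond decls) = { bool, id, int }.
Both contain int, so the two alternatives are not disjoint — LL(1) conflict.

Yes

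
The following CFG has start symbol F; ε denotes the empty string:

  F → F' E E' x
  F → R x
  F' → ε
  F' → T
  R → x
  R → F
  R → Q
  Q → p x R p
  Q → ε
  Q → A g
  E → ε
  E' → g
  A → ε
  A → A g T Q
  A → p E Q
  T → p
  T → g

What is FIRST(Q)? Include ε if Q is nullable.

Q → p x R p contributes {p}.
Q → ε contributes ε.
From Q → A g: A nullable, take FIRST(A) ∪ {g} = { g, p }.
Union: FIRST(Q) = { g, p, ε }.

{ g, p, ε }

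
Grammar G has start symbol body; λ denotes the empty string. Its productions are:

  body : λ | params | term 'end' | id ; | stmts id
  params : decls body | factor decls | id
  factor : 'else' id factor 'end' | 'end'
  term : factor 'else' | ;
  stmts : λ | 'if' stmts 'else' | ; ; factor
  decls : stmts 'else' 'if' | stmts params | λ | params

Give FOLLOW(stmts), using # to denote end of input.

In body : stmts id: add FIRST(id) = { id }.
In stmts : 'if' stmts 'else': add FIRST('else') = { 'else' }.
In decls : stmts 'else' 'if': add FIRST('else' 'if') = { 'else' }.
In decls : stmts params: add FIRST(params)\{λ} = { 'else', 'end', 'if', ;, id }.
  Since params is nullable, also add FOLLOW(decls) = { #, 'else', 'end', 'if', ;, id }.
Union: FOLLOW(stmts) = { #, 'else', 'end', 'if', ;, id }.

{ #, 'else', 'end', 'if', ;, id }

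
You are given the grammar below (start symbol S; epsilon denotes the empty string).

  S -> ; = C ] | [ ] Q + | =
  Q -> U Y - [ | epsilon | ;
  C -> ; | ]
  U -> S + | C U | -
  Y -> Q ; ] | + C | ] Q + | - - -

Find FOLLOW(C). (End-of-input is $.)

{ -, ;, =, [, ] }

In S -> ; = C ]: add FIRST(]) = { ] }.
In U -> C U: add FIRST(U) = { -, ;, =, [, ] }.
In Y -> + C: C is at the end, add FOLLOW(Y) = { - }.
Union: FOLLOW(C) = { -, ;, =, [, ] }.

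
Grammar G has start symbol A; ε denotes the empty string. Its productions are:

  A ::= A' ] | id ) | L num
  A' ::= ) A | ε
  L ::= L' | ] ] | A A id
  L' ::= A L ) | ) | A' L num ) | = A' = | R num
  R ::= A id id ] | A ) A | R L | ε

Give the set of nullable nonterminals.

{ A', R }

Directly nullable (have an ε-production): A', R.
No other nonterminal has a production whose RHS symbols are all nullable.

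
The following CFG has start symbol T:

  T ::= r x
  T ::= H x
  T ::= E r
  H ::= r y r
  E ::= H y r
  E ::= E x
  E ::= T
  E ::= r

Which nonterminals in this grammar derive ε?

{ } (none)

No nonterminal has an empty production or an RHS whose symbols are all nullable.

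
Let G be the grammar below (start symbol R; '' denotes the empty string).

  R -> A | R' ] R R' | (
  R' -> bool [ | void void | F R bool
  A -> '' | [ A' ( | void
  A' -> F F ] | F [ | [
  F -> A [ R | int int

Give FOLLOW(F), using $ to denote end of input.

In R' -> F R bool: add FIRST(R bool) = { (, [, bool, int, void }.
In A' -> F F ]: add FIRST(F ]) = { [, int, void }.
In A' -> F F ]: add FIRST(]) = { ] }.
In A' -> F [: add FIRST([) = { [ }.
Union: FOLLOW(F) = { (, [, ], bool, int, void }.

{ (, [, ], bool, int, void }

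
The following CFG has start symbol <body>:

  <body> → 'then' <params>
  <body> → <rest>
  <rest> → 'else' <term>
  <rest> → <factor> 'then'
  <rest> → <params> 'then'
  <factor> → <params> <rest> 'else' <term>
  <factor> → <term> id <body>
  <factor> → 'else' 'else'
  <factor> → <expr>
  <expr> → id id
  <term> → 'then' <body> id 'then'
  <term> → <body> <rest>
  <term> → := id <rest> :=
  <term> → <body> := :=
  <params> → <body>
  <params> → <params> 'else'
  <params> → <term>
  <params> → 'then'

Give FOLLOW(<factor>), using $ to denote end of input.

In <rest> → <factor> 'then': add FIRST('then') = { 'then' }.
Union: FOLLOW(<factor>) = { 'then' }.

{ 'then' }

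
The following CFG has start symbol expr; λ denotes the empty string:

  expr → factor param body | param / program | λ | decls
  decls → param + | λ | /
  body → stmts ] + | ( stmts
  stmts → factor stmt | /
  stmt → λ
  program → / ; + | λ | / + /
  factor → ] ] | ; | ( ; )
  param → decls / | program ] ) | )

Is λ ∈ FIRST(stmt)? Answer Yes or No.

Yes

stmt has an λ-production, so stmt ⇒ λ.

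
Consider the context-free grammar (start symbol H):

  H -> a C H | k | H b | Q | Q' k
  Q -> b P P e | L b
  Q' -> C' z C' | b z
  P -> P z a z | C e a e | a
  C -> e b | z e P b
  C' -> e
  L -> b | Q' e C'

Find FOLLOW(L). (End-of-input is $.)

In Q -> L b: add FIRST(b) = { b }.
Union: FOLLOW(L) = { b }.

{ b }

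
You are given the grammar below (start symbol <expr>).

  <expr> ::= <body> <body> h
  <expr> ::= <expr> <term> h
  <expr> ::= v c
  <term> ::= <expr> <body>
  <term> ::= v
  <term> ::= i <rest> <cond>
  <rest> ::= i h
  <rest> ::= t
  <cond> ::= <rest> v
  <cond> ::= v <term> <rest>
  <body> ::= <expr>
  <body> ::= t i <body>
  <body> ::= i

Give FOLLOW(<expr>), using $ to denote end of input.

{ $, h, i, t, v }

<expr> is the start symbol, so $ ∈ FOLLOW(<expr>).
In <expr> ::= <expr> <term> h: add FIRST(<term> h) = { i, t, v }.
In <term> ::= <expr> <body>: add FIRST(<body>) = { i, t, v }.
In <body> ::= <expr>: <expr> is at the end, add FOLLOW(<body>) = { h, i, t, v }.
Union: FOLLOW(<expr>) = { $, h, i, t, v }.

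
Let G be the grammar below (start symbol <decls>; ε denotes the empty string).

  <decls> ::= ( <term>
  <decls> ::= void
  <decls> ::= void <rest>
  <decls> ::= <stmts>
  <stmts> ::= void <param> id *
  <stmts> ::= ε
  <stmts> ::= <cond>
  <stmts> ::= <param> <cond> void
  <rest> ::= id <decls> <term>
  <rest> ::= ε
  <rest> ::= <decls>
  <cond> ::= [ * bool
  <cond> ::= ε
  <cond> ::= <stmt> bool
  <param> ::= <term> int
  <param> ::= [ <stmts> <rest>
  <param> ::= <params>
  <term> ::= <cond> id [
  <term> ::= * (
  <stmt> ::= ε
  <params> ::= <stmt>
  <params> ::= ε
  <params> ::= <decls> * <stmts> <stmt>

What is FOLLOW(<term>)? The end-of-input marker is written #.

{ #, *, [, bool, id, int, void }

In <decls> ::= ( <term>: <term> is at the end, add FOLLOW(<decls>) = { #, *, [, bool, id, void }.
In <rest> ::= id <decls> <term>: <term> is at the end, add FOLLOW(<rest>) = { #, *, [, bool, id, void }.
In <param> ::= <term> int: add FIRST(int) = { int }.
Union: FOLLOW(<term>) = { #, *, [, bool, id, int, void }.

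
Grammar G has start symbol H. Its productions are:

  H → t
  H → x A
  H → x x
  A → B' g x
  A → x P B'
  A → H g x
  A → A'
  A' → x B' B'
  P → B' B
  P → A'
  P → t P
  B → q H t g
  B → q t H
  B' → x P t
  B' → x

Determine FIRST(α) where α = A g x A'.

{ t, x }

Add FIRST(A) = { t, x }; A is not nullable, stop.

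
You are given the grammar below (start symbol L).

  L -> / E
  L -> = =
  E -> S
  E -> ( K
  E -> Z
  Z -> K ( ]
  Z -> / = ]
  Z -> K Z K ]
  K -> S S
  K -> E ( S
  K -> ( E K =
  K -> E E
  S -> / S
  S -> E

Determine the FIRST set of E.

{ (, / }

From E -> S: add FIRST(S) = { (, / }.
E -> ( K contributes {(}.
From E -> Z: add FIRST(Z) = { (, / }.
Union: FIRST(E) = { (, / }.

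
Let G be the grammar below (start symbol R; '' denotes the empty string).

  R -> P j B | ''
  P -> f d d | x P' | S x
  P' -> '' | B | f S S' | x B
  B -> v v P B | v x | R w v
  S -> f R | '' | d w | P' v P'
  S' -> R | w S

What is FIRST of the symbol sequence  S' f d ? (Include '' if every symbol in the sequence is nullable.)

{ d, f, v, w, x }

Add FIRST(S')\{''} = { d, f, v, w, x }; S' is nullable, continue.
f is a terminal; add {f} and stop.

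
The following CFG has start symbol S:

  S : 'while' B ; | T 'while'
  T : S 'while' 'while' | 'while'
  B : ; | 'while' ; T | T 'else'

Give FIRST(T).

{ 'while' }

From T : S 'while' 'while': add FIRST(S) = { 'while' }.
T : 'while' contributes {'while'}.
Union: FIRST(T) = { 'while' }.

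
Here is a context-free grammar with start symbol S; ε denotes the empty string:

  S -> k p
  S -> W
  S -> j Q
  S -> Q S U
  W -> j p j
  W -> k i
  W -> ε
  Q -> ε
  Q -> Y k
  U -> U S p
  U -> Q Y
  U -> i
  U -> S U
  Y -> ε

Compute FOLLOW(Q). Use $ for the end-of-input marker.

In S -> j Q: Q is at the end, add FOLLOW(S) = { $, i, j, k, p }.
In S -> Q S U: add FIRST(S U)\{ε} = { i, j, k, p }.
  Since S U is nullable, also add FOLLOW(S) = { $, i, j, k, p }.
In U -> Q Y: add FIRST(Y)\{ε} = {  }.
  Since Y is nullable, also add FOLLOW(U) = { $, i, j, k, p }.
Union: FOLLOW(Q) = { $, i, j, k, p }.

{ $, i, j, k, p }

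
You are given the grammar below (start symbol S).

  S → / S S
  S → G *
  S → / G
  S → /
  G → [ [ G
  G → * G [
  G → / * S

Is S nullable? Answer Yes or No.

No

No nonterminal in this grammar is nullable.
No production of S has an RHS whose symbols are all nullable, so S is not nullable.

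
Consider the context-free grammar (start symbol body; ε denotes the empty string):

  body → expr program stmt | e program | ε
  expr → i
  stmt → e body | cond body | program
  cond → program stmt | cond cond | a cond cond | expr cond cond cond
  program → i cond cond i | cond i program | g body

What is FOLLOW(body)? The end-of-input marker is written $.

body is the start symbol, so $ ∈ FOLLOW(body).
In stmt → e body: body is at the end, add FOLLOW(stmt) = { $, a, e, g, i }.
In stmt → cond body: body is at the end, add FOLLOW(stmt) = { $, a, e, g, i }.
In program → g body: body is at the end, add FOLLOW(program) = { $, a, e, g, i }.
Union: FOLLOW(body) = { $, a, e, g, i }.

{ $, a, e, g, i }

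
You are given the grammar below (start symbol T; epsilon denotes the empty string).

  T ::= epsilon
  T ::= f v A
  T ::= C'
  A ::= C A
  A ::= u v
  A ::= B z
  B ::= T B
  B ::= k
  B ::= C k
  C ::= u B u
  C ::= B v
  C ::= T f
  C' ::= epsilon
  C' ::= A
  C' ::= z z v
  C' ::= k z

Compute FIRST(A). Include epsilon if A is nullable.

{ f, k, u, z }

From A ::= C A: add FIRST(C) = { f, k, u, z }.
A ::= u v contributes {u}.
From A ::= B z: add FIRST(B) = { f, k, u, z }.
Union: FIRST(A) = { f, k, u, z }.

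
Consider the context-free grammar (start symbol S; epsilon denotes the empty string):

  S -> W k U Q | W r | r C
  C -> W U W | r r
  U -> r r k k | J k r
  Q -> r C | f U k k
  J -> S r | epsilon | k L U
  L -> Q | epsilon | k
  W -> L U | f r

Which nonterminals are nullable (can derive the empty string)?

{ J, L }

Directly nullable (have an epsilon-production): J, L.
No other nonterminal has a production whose RHS symbols are all nullable.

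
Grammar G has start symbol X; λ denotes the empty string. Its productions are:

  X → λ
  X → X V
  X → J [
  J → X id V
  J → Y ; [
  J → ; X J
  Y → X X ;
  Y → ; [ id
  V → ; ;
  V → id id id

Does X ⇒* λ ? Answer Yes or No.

Yes

X has an λ-production, so X ⇒ λ.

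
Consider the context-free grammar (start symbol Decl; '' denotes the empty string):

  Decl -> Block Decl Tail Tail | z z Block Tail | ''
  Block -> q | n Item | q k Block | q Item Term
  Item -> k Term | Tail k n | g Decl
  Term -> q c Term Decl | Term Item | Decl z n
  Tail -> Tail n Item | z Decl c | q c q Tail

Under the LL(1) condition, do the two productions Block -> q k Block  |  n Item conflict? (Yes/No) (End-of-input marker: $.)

FIRST(q k Block) = { q } and FIRST(n Item) = { n }.
The FIRST sets are disjoint and neither alternative is nullable — no conflict.

No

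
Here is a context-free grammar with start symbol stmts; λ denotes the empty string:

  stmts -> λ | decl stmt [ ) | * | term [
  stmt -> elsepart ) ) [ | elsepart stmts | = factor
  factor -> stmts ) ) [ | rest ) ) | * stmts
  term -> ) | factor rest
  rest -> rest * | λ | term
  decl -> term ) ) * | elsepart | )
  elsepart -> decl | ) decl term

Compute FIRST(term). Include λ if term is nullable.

term -> ) contributes {)}.
From term -> factor rest: add FIRST(factor) = { ), * }.
Union: FIRST(term) = { ), * }.

{ ), * }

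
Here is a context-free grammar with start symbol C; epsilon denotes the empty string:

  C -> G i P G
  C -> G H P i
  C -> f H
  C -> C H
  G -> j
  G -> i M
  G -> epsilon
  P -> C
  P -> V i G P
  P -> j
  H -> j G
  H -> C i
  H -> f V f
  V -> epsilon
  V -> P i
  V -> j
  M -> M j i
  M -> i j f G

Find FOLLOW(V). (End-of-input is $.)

In P -> V i G P: add FIRST(i G P) = { i }.
In H -> f V f: add FIRST(f) = { f }.
Union: FOLLOW(V) = { f, i }.

{ f, i }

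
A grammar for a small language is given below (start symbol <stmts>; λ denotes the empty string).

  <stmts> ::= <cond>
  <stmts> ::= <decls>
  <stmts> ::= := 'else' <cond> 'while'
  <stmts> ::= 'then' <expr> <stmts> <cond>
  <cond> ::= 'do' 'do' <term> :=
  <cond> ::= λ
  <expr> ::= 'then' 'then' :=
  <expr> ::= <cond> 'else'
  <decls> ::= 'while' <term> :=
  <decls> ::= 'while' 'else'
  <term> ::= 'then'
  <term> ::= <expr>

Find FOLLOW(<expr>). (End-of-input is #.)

{ #, 'do', 'then', 'while', := }

In <stmts> ::= 'then' <expr> <stmts> <cond>: add FIRST(<stmts> <cond>)\{λ} = { 'do', 'then', 'while', := }.
  Since <stmts> <cond> is nullable, also add FOLLOW(<stmts>) = { #, 'do' }.
In <term> ::= <expr>: <expr> is at the end, add FOLLOW(<term>) = { := }.
Union: FOLLOW(<expr>) = { #, 'do', 'then', 'while', := }.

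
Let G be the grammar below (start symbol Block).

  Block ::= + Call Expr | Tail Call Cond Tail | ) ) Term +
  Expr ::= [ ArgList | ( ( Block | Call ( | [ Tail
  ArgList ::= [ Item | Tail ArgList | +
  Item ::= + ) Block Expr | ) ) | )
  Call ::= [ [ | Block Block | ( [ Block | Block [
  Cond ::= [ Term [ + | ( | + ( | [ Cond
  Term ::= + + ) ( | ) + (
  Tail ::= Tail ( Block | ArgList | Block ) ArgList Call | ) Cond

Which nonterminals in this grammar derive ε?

{ } (none)

No nonterminal has an empty production or an RHS whose symbols are all nullable.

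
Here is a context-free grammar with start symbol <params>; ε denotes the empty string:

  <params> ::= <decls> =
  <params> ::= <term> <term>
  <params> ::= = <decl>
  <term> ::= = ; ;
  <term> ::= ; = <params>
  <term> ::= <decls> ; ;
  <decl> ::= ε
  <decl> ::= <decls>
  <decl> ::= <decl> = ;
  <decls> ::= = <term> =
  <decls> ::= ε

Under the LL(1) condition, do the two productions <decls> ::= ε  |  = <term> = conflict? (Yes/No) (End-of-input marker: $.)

Yes

FIRST(ε) = { ε } and FIRST(= <term> =) = { = }.
The first alternative is nullable and FOLLOW(<decls>) = { $, ;, = } shares = with FIRST of the second — conflict.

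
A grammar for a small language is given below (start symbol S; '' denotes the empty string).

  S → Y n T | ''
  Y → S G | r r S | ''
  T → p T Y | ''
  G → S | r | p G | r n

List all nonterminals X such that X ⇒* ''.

{ G, S, T, Y }

Directly nullable (have an ''-production): S, Y, T.
G → S with every symbol nullable, so G is nullable.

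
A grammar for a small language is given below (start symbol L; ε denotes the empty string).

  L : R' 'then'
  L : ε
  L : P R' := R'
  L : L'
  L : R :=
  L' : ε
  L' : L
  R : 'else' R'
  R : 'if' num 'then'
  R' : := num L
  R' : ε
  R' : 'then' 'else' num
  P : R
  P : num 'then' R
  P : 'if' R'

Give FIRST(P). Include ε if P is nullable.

From P : R: add FIRST(R) = { 'else', 'if' }.
P : num 'then' R contributes {num}.
P : 'if' R' contributes {'if'}.
Union: FIRST(P) = { 'else', 'if', num }.

{ 'else', 'if', num }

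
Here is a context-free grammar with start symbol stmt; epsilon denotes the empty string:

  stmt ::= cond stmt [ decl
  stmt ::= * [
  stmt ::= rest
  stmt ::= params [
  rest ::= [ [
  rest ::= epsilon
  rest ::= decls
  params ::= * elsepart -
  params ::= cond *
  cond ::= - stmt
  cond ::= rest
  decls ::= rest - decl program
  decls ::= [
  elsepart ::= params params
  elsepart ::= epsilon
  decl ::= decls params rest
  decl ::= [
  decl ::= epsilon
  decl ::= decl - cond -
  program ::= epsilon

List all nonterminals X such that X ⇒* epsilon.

Directly nullable (have an epsilon-production): rest, elsepart, decl, program.
cond ::= rest with every symbol nullable, so cond is nullable.
stmt ::= rest with every symbol nullable, so stmt is nullable.
No other nonterminal has a production whose RHS symbols are all nullable.

{ cond, decl, elsepart, program, rest, stmt }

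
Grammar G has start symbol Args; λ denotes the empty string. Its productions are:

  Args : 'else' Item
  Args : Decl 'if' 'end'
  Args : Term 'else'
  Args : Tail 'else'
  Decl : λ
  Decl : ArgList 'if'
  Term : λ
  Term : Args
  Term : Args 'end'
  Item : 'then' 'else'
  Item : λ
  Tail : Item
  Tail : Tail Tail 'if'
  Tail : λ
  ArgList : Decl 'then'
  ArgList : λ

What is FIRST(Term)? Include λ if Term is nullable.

{ 'else', 'if', 'then', λ }

Term : λ contributes λ.
From Term : Args: add FIRST(Args) = { 'else', 'if', 'then' }.
From Term : Args 'end': add FIRST(Args) = { 'else', 'if', 'then' }.
Union: FIRST(Term) = { 'else', 'if', 'then', λ }.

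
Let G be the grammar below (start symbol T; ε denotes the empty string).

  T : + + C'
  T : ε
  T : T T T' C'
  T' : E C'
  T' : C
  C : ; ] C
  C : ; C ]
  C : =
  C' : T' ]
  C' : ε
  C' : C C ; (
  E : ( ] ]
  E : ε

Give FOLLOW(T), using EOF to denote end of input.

T is the start symbol, so EOF ∈ FOLLOW(T).
In T : T T T' C': add FIRST(T T' C')\{ε} = { (, +, ;, =, ] }.
  Since T T' C' is nullable, also add FOLLOW(T) = { EOF, (, +, ;, =, ] }.
In T : T T T' C': add FIRST(T' C')\{ε} = { (, ;, =, ] }.
  Since T' C' is nullable, also add FOLLOW(T) = { EOF, (, +, ;, =, ] }.
Union: FOLLOW(T) = { EOF, (, +, ;, =, ] }.

{ EOF, (, +, ;, =, ] }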